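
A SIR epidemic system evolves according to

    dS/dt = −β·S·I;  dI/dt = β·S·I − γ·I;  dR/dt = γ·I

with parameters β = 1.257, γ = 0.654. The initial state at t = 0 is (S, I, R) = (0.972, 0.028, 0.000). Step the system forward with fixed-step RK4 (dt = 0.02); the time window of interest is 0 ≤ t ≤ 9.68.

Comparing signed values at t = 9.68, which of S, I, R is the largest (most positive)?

t=0.000: state=(0.972, 0.028, 0.000)
step 1 (dt=0.02): k1=(-0.034, 0.016, 0.018), k2=(-0.034, 0.016, 0.018), k3=(-0.034, 0.016, 0.018), k4=(-0.035, 0.016, 0.019); state += dt/6·(k1+2k2+2k3+k4)
t=0.020: state=(0.971, 0.028, 0.000)
t=0.040: state=(0.971, 0.029, 0.001)
t=0.060: state=(0.970, 0.029, 0.001)
continuing one RK4 step at a time; state shown every 25 steps (Δt=0.5):
t=0.500: state=(0.952, 0.037, 0.011)
t=1.000: state=(0.927, 0.048, 0.024)
t=1.500: state=(0.896, 0.062, 0.042)
t=2.000: state=(0.858, 0.077, 0.065)
t=2.500: state=(0.813, 0.094, 0.093)
t=3.000: state=(0.762, 0.111, 0.126)
t=3.500: state=(0.707, 0.127, 0.166)
t=4.000: state=(0.650, 0.141, 0.209)
t=4.500: state=(0.593, 0.150, 0.257)
t=5.000: state=(0.539, 0.154, 0.307)
t=5.500: state=(0.489, 0.154, 0.357)
t=6.000: state=(0.445, 0.148, 0.407)
t=6.500: state=(0.406, 0.140, 0.454)
t=7.000: state=(0.373, 0.129, 0.498)
t=7.500: state=(0.345, 0.116, 0.538)
t=8.000: state=(0.322, 0.103, 0.574)
t=8.500: state=(0.303, 0.091, 0.606)
t=9.000: state=(0.288, 0.079, 0.634)
t=9.500: state=(0.275, 0.068, 0.658)
t=9.680: state=(0.271, 0.064, 0.665)
compare at T: S=0.271, I=0.064, R=0.665

largest component: R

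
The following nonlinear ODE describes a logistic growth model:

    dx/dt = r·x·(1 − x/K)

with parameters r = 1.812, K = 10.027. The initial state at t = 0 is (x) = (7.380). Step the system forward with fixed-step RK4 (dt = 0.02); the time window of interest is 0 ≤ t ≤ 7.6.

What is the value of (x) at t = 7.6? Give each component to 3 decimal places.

t=0.000: state=(7.380)
step 1 (dt=0.02): k1=(3.530), k2=(3.500), k3=(3.500), k4=(3.469); state += dt/6·(k1+2k2+2k3+k4)
t=0.020: state=(7.450)
t=0.040: state=(7.519)
t=0.060: state=(7.586)
continuing one RK4 step at a time; state shown every 25 steps (Δt=0.5):
t=0.500: state=(8.758)
t=1.000: state=(9.472)
t=1.500: state=(9.795)
t=2.000: state=(9.932)
t=2.500: state=(9.988)
t=3.000: state=(10.011)
t=3.500: state=(10.021)
t=4.000: state=(10.024)
t=4.500: state=(10.026)
t=5.000: state=(10.027)
t=5.500: state=(10.027)
t=6.000: state=(10.027)
t=6.500: state=(10.027)
t=7.000: state=(10.027)
t=7.500: state=(10.027)
t=7.600: state=(10.027)

(x) = (10.027)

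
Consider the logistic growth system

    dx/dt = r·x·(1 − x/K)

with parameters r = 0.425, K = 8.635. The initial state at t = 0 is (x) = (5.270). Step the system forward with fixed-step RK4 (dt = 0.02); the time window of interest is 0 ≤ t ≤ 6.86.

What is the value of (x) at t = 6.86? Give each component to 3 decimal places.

t=0.000: state=(5.270)
step 1 (dt=0.02): k1=(0.873), k2=(0.872), k3=(0.872), k4=(0.871); state += dt/6·(k1+2k2+2k3+k4)
t=0.020: state=(5.287)
t=0.040: state=(5.305)
t=0.060: state=(5.322)
continuing one RK4 step at a time; state shown every 25 steps (Δt=0.5):
t=0.500: state=(5.695)
t=1.000: state=(6.092)
t=1.500: state=(6.456)
t=2.000: state=(6.784)
t=2.500: state=(7.074)
t=3.000: state=(7.328)
t=3.500: state=(7.546)
t=4.000: state=(7.733)
t=4.500: state=(7.891)
t=5.000: state=(8.023)
t=5.500: state=(8.133)
t=6.000: state=(8.225)
t=6.500: state=(8.300)
t=6.860: state=(8.346)

(x) = (8.346)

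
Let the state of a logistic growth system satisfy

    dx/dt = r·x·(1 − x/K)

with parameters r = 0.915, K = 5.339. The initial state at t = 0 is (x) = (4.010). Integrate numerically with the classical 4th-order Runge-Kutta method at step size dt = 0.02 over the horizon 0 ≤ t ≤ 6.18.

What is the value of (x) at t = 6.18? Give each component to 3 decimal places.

t=0.000: state=(4.010)
step 1 (dt=0.02): k1=(0.913), k2=(0.909), k3=(0.909), k4=(0.905); state += dt/6·(k1+2k2+2k3+k4)
t=0.020: state=(4.028)
t=0.040: state=(4.046)
t=0.060: state=(4.064)
continuing one RK4 step at a time; state shown every 10 steps (Δt=0.2):
t=0.200: state=(4.184)
t=0.400: state=(4.341)
t=0.600: state=(4.481)
t=0.800: state=(4.605)
t=1.000: state=(4.713)
t=1.200: state=(4.808)
t=1.400: state=(4.889)
t=1.600: state=(4.959)
t=1.800: state=(5.019)
t=2.000: state=(5.069)
t=2.200: state=(5.113)
t=2.400: state=(5.149)
t=2.600: state=(5.180)
t=2.800: state=(5.206)
t=3.000: state=(5.228)
t=3.200: state=(5.246)
t=3.400: state=(5.261)
t=3.600: state=(5.274)
t=3.800: state=(5.285)
t=4.000: state=(5.294)
t=4.200: state=(5.301)
t=4.400: state=(5.308)
t=4.600: state=(5.313)
t=4.800: state=(5.317)
t=5.000: state=(5.321)
t=5.200: state=(5.324)
t=5.400: state=(5.326)
t=5.600: state=(5.328)
t=5.800: state=(5.330)
t=6.000: state=(5.332)
t=6.180: state=(5.333)

(x) = (5.333)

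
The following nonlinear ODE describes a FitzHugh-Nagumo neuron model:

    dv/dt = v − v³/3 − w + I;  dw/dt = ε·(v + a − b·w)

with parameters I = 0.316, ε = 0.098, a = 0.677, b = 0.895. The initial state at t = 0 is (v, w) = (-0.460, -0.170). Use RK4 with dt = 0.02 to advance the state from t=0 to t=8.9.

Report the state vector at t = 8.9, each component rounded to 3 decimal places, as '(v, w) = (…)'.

(v, w) = (1.501, 0.795)

t=0.000: state=(-0.460, -0.170)
step 1 (dt=0.02): k1=(0.058, 0.036), k2=(0.059, 0.036), k3=(0.059, 0.036), k4=(0.059, 0.036); state += dt/6·(k1+2k2+2k3+k4)
t=0.020: state=(-0.459, -0.169)
t=0.040: state=(-0.458, -0.169)
t=0.060: state=(-0.456, -0.168)
continuing one RK4 step at a time; state shown every 25 steps (Δt=0.5):
t=0.500: state=(-0.429, -0.152)
t=1.000: state=(-0.395, -0.132)
t=1.500: state=(-0.354, -0.112)
t=2.000: state=(-0.305, -0.091)
t=2.500: state=(-0.241, -0.068)
t=3.000: state=(-0.154, -0.042)
t=3.500: state=(-0.030, -0.012)
t=4.000: state=(0.153, 0.024)
t=4.500: state=(0.424, 0.068)
t=5.000: state=(0.795, 0.127)
t=5.500: state=(1.198, 0.202)
t=6.000: state=(1.490, 0.291)
t=6.500: state=(1.620, 0.386)
t=7.000: state=(1.647, 0.481)
t=7.500: state=(1.627, 0.571)
t=8.000: state=(1.588, 0.656)
t=8.500: state=(1.542, 0.735)
t=8.900: state=(1.501, 0.795)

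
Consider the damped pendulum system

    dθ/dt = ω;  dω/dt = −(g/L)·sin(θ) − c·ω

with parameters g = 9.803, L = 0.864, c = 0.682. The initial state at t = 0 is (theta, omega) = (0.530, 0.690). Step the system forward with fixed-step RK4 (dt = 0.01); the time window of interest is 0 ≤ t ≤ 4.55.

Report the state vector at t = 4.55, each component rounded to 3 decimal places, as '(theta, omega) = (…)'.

(theta, omega) = (-0.064, -0.337)

t=0.000: state=(0.530, 0.690)
step 1 (dt=0.01): k1=(0.690, -6.206), k2=(0.659, -6.219), k3=(0.659, -6.217), k4=(0.628, -6.228); state += dt/6·(k1+2k2+2k3+k4)
t=0.010: state=(0.537, 0.628)
t=0.020: state=(0.543, 0.565)
t=0.030: state=(0.548, 0.503)
continuing one RK4 step at a time; state shown every 20 steps (Δt=0.2):
t=0.200: state=(0.545, -0.521)
t=0.400: state=(0.345, -1.389)
t=0.600: state=(0.033, -1.609)
t=0.800: state=(-0.252, -1.149)
t=1.000: state=(-0.400, -0.291)
t=1.200: state=(-0.369, 0.569)
t=1.400: state=(-0.195, 1.099)
t=1.600: state=(0.036, 1.122)
t=1.800: state=(0.223, 0.685)
t=2.000: state=(0.296, 0.029)
t=2.200: state=(0.240, -0.554)
t=2.400: state=(0.094, -0.842)
t=2.600: state=(-0.071, -0.751)
t=2.800: state=(-0.187, -0.366)
t=3.000: state=(-0.211, 0.117)
t=3.200: state=(-0.147, 0.492)
t=3.400: state=(-0.031, 0.620)
t=3.600: state=(0.083, 0.479)
t=3.800: state=(0.148, 0.161)
t=4.000: state=(0.145, -0.182)
t=4.200: state=(0.083, -0.407)
t=4.400: state=(-0.004, -0.438)
t=4.550: state=(-0.064, -0.337)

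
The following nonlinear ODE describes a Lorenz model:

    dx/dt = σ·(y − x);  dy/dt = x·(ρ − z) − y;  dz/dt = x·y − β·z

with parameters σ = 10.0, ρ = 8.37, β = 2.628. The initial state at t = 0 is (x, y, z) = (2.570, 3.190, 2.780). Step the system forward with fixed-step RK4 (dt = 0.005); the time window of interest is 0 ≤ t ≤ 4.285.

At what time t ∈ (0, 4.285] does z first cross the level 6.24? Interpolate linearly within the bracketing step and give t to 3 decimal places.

t=0.000: state=(2.570, 3.190, 2.780)
step 1 (dt=0.005): k1=(6.200, 11.176, 0.892), k2=(6.324, 11.229, 1.008), k3=(6.323, 11.230, 1.009), k4=(6.445, 11.284, 1.126); state += dt/6·(k1+2k2+2k3+k4)
t=0.005: state=(2.602, 3.246, 2.785)
t=0.010: state=(2.634, 3.303, 2.791)
t=0.015: state=(2.668, 3.360, 2.799)
continuing one RK4 step at a time; state shown every 40 steps (Δt=0.2):
t=0.200: state=(4.549, 5.783, 4.225)
t=0.300: state=(5.741, 6.800, 6.164)
next step: t=0.305: state=(5.794, 6.828, 6.279) — z has crossed 6.24
linear interpolation between t=0.300 (6.16440) and t=0.305 (6.27914) → t≈0.303

t = 0.303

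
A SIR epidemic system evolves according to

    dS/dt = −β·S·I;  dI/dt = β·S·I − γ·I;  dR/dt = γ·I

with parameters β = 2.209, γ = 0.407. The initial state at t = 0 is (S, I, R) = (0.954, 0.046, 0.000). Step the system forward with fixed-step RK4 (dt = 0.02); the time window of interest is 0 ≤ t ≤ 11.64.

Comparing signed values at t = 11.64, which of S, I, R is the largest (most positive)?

t=0.000: state=(0.954, 0.046, 0.000)
step 1 (dt=0.02): k1=(-0.097, 0.078, 0.019), k2=(-0.098, 0.079, 0.019), k3=(-0.099, 0.079, 0.019), k4=(-0.100, 0.081, 0.019); state += dt/6·(k1+2k2+2k3+k4)
t=0.020: state=(0.952, 0.048, 0.000)
t=0.040: state=(0.950, 0.049, 0.001)
t=0.060: state=(0.948, 0.051, 0.001)
continuing one RK4 step at a time; state shown every 25 steps (Δt=0.5):
t=0.500: state=(0.882, 0.104, 0.015)
t=1.000: state=(0.745, 0.210, 0.046)
t=1.500: state=(0.547, 0.350, 0.102)
t=2.000: state=(0.347, 0.467, 0.186)
t=2.500: state=(0.201, 0.512, 0.287)
t=3.000: state=(0.114, 0.495, 0.391)
t=3.500: state=(0.068, 0.445, 0.487)
t=4.000: state=(0.043, 0.386, 0.571)
t=4.500: state=(0.029, 0.327, 0.644)
t=5.000: state=(0.021, 0.274, 0.705)
t=5.500: state=(0.016, 0.228, 0.756)
t=6.000: state=(0.013, 0.189, 0.798)
t=6.500: state=(0.010, 0.156, 0.833)
t=7.000: state=(0.009, 0.129, 0.862)
t=7.500: state=(0.008, 0.106, 0.886)
t=8.000: state=(0.007, 0.087, 0.906)
t=8.500: state=(0.006, 0.072, 0.922)
t=9.000: state=(0.006, 0.059, 0.935)
t=9.500: state=(0.006, 0.048, 0.946)
t=10.000: state=(0.005, 0.040, 0.955)
t=10.500: state=(0.005, 0.033, 0.962)
t=11.000: state=(0.005, 0.027, 0.968)
t=11.500: state=(0.005, 0.022, 0.973)
t=11.640: state=(0.005, 0.021, 0.974)
compare at T: S=0.005, I=0.021, R=0.974

largest component: R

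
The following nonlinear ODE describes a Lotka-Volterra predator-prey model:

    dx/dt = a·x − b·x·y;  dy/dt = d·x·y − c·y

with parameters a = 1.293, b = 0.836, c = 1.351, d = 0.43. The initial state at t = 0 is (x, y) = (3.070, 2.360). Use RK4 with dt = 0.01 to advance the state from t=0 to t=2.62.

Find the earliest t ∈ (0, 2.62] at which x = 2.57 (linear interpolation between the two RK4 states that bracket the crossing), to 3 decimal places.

t=0.000: state=(3.070, 2.360)
step 1 (dt=0.01): k1=(-2.087, -0.073), k2=(-2.079, -0.084), k3=(-2.079, -0.083), k4=(-2.071, -0.094); state += dt/6·(k1+2k2+2k3+k4)
t=0.010: state=(3.049, 2.359)
t=0.020: state=(3.029, 2.358)
t=0.030: state=(3.008, 2.357)
continuing one RK4 step at a time; state shown every 10 steps (Δt=0.1):
t=0.100: state=(2.870, 2.342)
t=0.200: state=(2.689, 2.306)
t=0.270: state=(2.575, 2.271)
next step: t=0.280: state=(2.559, 2.265) — x has crossed 2.57
linear interpolation between t=0.270 (2.57460) and t=0.280 (2.55912) → t≈0.273

t = 0.273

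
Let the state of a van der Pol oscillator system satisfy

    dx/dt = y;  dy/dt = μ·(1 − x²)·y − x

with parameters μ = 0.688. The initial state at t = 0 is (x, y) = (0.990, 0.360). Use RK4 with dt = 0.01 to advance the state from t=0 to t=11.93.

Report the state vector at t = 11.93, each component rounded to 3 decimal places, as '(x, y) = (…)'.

t=0.000: state=(0.990, 0.360)
step 1 (dt=0.01): k1=(0.360, -0.985), k2=(0.355, -0.988), k3=(0.355, -0.988), k4=(0.350, -0.990); state += dt/6·(k1+2k2+2k3+k4)
t=0.010: state=(0.994, 0.350)
t=0.020: state=(0.997, 0.340)
t=0.030: state=(1.000, 0.330)
continuing one RK4 step at a time; state shown every 50 steps (Δt=0.5):
t=0.500: state=(1.041, -0.160)
t=1.000: state=(0.836, -0.656)
t=1.500: state=(0.384, -1.161)
t=2.000: state=(-0.327, -1.654)
t=2.500: state=(-1.163, -1.500)
t=3.000: state=(-1.658, -0.428)
t=3.500: state=(-1.644, 0.398)
t=4.000: state=(-1.319, 0.879)
t=4.500: state=(-0.763, 1.368)
t=5.000: state=(0.083, 2.032)
t=5.500: state=(1.180, 2.096)
t=6.000: state=(1.886, 0.623)
t=6.500: state=(1.907, -0.384)
t=7.000: state=(1.595, -0.824)
t=7.500: state=(1.089, -1.217)
t=8.000: state=(0.343, -1.813)
t=8.500: state=(-0.730, -2.369)
t=9.000: state=(-1.732, -1.317)
t=9.500: state=(-1.997, 0.097)
t=10.000: state=(-1.783, 0.675)
t=10.500: state=(-1.356, 1.032)
t=11.000: state=(-0.730, 1.512)
t=11.500: state=(0.197, 2.207)
t=11.930: state=(1.195, 2.205)

(x, y) = (1.195, 2.205)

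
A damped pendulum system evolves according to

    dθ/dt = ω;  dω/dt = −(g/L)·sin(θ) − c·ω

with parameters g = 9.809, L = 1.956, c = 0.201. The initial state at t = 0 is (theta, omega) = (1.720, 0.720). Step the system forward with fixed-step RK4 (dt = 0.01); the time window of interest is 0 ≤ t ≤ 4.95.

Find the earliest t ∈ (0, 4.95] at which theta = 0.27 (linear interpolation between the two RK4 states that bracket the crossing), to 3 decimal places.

t = 0.959

t=0.000: state=(1.720, 0.720)
step 1 (dt=0.01): k1=(0.720, -5.104), k2=(0.694, -5.096), k3=(0.695, -5.096), k4=(0.669, -5.088); state += dt/6·(k1+2k2+2k3+k4)
t=0.010: state=(1.727, 0.669)
t=0.020: state=(1.733, 0.618)
t=0.030: state=(1.739, 0.568)
continuing one RK4 step at a time; state shown every 20 steps (Δt=0.2):
t=0.200: state=(1.764, -0.274)
t=0.400: state=(1.612, -1.237)
t=0.600: state=(1.271, -2.160)
t=0.800: state=(0.760, -2.907)
t=0.950: state=(0.299, -3.193)
next step: t=0.960: state=(0.267, -3.200) — theta has crossed 0.27
linear interpolation between t=0.950 (0.29860) and t=0.960 (0.26663) → t≈0.959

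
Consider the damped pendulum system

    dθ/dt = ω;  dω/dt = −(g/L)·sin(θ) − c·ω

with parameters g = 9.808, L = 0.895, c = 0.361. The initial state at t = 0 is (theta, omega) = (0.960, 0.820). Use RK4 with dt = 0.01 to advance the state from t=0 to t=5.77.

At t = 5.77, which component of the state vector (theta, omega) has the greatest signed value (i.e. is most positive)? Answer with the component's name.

t=0.000: state=(0.960, 0.820)
step 1 (dt=0.01): k1=(0.820, -9.273), k2=(0.774, -9.282), k3=(0.774, -9.281), k4=(0.727, -9.288); state += dt/6·(k1+2k2+2k3+k4)
t=0.010: state=(0.968, 0.727)
t=0.020: state=(0.975, 0.634)
t=0.030: state=(0.980, 0.541)
continuing one RK4 step at a time; state shown every 20 steps (Δt=0.2):
t=0.200: state=(0.940, -0.993)
t=0.400: state=(0.589, -2.412)
t=0.600: state=(0.038, -2.897)
t=0.800: state=(-0.489, -2.197)
t=1.000: state=(-0.790, -0.742)
t=1.200: state=(-0.778, 0.842)
t=1.400: state=(-0.478, 2.052)
t=1.600: state=(-0.014, 2.427)
t=1.800: state=(0.424, 1.803)
t=2.000: state=(0.665, 0.544)
t=2.200: state=(0.636, -0.812)
t=2.400: state=(0.365, -1.794)
t=2.600: state=(-0.031, -2.022)
t=2.800: state=(-0.387, -1.419)
t=3.000: state=(-0.565, -0.316)
t=3.200: state=(-0.511, 0.823)
t=3.400: state=(-0.261, 1.582)
t=3.600: state=(0.076, 1.665)
t=3.800: state=(0.359, 1.071)
t=4.000: state=(0.479, 0.104)
t=4.200: state=(0.402, -0.834)
t=4.400: state=(0.171, -1.389)
t=4.600: state=(-0.113, -1.349)
t=4.800: state=(-0.332, -0.767)
t=5.000: state=(-0.402, 0.074)
t=5.200: state=(-0.308, 0.827)
t=5.400: state=(-0.097, 1.205)
t=5.600: state=(0.139, 1.068)
t=5.770: state=(0.285, 0.612)
compare at T: theta=0.285, omega=0.612

largest component: omega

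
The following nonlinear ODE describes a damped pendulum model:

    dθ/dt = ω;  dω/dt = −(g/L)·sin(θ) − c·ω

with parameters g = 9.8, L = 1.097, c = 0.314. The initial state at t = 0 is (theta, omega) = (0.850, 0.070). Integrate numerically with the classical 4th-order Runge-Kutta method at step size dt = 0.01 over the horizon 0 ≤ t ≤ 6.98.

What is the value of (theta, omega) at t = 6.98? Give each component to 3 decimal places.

(theta, omega) = (0.015, -0.835)

t=0.000: state=(0.850, 0.070)
step 1 (dt=0.01): k1=(0.070, -6.734), k2=(0.036, -6.725), k3=(0.036, -6.724), k4=(0.003, -6.715); state += dt/6·(k1+2k2+2k3+k4)
t=0.010: state=(0.850, 0.003)
t=0.020: state=(0.850, -0.064)
t=0.030: state=(0.849, -0.131)
continuing one RK4 step at a time; state shown every 25 steps (Δt=0.25):
t=0.250: state=(0.668, -1.458)
t=0.500: state=(0.182, -2.251)
t=0.750: state=(-0.357, -1.871)
t=1.000: state=(-0.679, -0.618)
t=1.250: state=(-0.653, 0.806)
t=1.500: state=(-0.315, 1.773)
t=1.750: state=(0.154, 1.804)
t=2.000: state=(0.510, 0.929)
t=2.250: state=(0.589, -0.310)
t=2.500: state=(0.375, -1.317)
t=2.750: state=(-0.010, -1.613)
t=3.000: state=(-0.360, -1.069)
t=3.250: state=(-0.504, -0.046)
t=3.500: state=(-0.388, 0.921)
t=3.750: state=(-0.087, 1.371)
t=4.000: state=(0.235, 1.092)
t=4.250: state=(0.414, 0.289)
t=4.500: state=(0.373, -0.593)
t=4.750: state=(0.148, -1.120)
t=5.000: state=(-0.136, -1.041)
t=5.250: state=(-0.329, -0.440)
t=5.500: state=(-0.341, 0.332)
t=5.750: state=(-0.181, 0.883)
t=6.000: state=(0.059, 0.947)
t=6.250: state=(0.251, 0.523)
t=6.500: state=(0.301, -0.130)
t=6.750: state=(0.195, -0.670)
t=6.980: state=(0.015, -0.835)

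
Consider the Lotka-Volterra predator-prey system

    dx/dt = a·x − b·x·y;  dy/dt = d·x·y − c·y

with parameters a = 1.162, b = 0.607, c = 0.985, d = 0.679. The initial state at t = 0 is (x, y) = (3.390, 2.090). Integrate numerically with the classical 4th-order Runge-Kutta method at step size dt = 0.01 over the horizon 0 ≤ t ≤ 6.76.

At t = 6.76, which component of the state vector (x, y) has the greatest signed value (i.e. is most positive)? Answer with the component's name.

largest component: y

t=0.000: state=(3.390, 2.090)
step 1 (dt=0.01): k1=(-0.361, 2.752), k2=(-0.390, 2.768), k3=(-0.390, 2.768), k4=(-0.418, 2.783); state += dt/6·(k1+2k2+2k3+k4)
t=0.010: state=(3.386, 2.118)
t=0.020: state=(3.382, 2.146)
t=0.030: state=(3.377, 2.174)
continuing one RK4 step at a time; state shown every 25 steps (Δt=0.25):
t=0.250: state=(3.120, 2.853)
t=0.500: state=(2.548, 3.620)
t=0.750: state=(1.885, 4.121)
t=1.000: state=(1.332, 4.222)
t=1.250: state=(0.951, 3.997)
t=1.500: state=(0.714, 3.593)
t=1.750: state=(0.573, 3.130)
t=2.000: state=(0.494, 2.677)
t=2.250: state=(0.454, 2.266)
t=2.500: state=(0.442, 1.911)
t=2.750: state=(0.453, 1.611)
t=3.000: state=(0.484, 1.364)
t=3.250: state=(0.534, 1.162)
t=3.500: state=(0.606, 1.000)
t=3.750: state=(0.704, 0.873)
t=4.000: state=(0.830, 0.777)
t=4.250: state=(0.992, 0.709)
t=4.500: state=(1.196, 0.667)
t=4.750: state=(1.447, 0.652)
t=5.000: state=(1.751, 0.668)
t=5.250: state=(2.108, 0.724)
t=5.500: state=(2.506, 0.837)
t=5.750: state=(2.910, 1.037)
t=6.000: state=(3.249, 1.369)
t=6.250: state=(3.402, 1.889)
t=6.500: state=(3.240, 2.608)
t=6.750: state=(2.745, 3.402)
t=6.760: state=(2.720, 3.431)
compare at T: x=2.720, y=3.431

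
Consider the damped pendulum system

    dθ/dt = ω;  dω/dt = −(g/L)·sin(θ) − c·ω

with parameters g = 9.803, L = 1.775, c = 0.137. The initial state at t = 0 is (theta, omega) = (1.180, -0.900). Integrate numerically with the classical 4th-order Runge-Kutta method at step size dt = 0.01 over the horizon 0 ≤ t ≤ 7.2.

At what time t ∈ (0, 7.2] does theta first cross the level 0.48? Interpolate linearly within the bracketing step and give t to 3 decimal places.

t=0.000: state=(1.180, -0.900)
step 1 (dt=0.01): k1=(-0.900, -4.983), k2=(-0.925, -4.970), k3=(-0.925, -4.970), k4=(-0.950, -4.957); state += dt/6·(k1+2k2+2k3+k4)
t=0.010: state=(1.171, -0.950)
t=0.020: state=(1.161, -0.999)
t=0.030: state=(1.151, -1.048)
continuing one RK4 step at a time; state shown every 25 steps (Δt=0.25):
t=0.250: state=(0.809, -2.017)
t=0.390: state=(0.494, -2.444)
next step: t=0.400: state=(0.470, -2.466) — theta has crossed 0.48
linear interpolation between t=0.390 (0.49420) and t=0.400 (0.46965) → t≈0.396

t = 0.396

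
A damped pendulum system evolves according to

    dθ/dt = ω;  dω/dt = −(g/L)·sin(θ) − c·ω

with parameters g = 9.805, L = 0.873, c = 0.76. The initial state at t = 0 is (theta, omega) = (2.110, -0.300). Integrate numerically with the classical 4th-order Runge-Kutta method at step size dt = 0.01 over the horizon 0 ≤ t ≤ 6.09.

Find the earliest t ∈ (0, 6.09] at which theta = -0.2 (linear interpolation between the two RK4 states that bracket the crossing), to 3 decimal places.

t = 0.720

t=0.000: state=(2.110, -0.300)
step 1 (dt=0.01): k1=(-0.300, -9.410), k2=(-0.347, -9.383), k3=(-0.347, -9.384), k4=(-0.394, -9.358); state += dt/6·(k1+2k2+2k3+k4)
t=0.010: state=(2.107, -0.394)
t=0.020: state=(2.102, -0.487)
t=0.030: state=(2.097, -0.580)
continuing one RK4 step at a time; state shown every 20 steps (Δt=0.2):
t=0.200: state=(1.866, -2.134)
t=0.400: state=(1.260, -3.885)
t=0.600: state=(0.366, -4.806)
t=0.720: state=(-0.199, -4.483)
next step: t=0.730: state=(-0.243, -4.425) — theta has crossed -0.2
linear interpolation between t=0.720 (-0.19881) and t=0.730 (-0.24335) → t≈0.720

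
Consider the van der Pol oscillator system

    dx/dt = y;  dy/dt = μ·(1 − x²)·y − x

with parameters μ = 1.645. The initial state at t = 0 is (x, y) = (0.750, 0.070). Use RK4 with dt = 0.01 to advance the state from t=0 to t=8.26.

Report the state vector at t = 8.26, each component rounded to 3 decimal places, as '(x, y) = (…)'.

(x, y) = (0.045, -2.364)

t=0.000: state=(0.750, 0.070)
step 1 (dt=0.01): k1=(0.070, -0.700), k2=(0.067, -0.703), k3=(0.066, -0.703), k4=(0.063, -0.705); state += dt/6·(k1+2k2+2k3+k4)
t=0.010: state=(0.751, 0.063)
t=0.020: state=(0.751, 0.056)
t=0.030: state=(0.752, 0.049)
continuing one RK4 step at a time; state shown every 50 steps (Δt=0.5):
t=0.500: state=(0.686, -0.349)
t=1.000: state=(0.365, -1.003)
t=1.500: state=(-0.424, -2.243)
t=2.000: state=(-1.565, -1.549)
t=2.500: state=(-1.824, 0.134)
t=3.000: state=(-1.658, 0.456)
t=3.500: state=(-1.388, 0.632)
t=4.000: state=(-1.003, 0.956)
t=4.500: state=(-0.339, 1.870)
t=5.000: state=(1.041, 3.361)
t=5.500: state=(1.995, 0.367)
t=6.000: state=(1.935, -0.345)
t=6.500: state=(1.729, -0.465)
t=7.000: state=(1.467, -0.595)
t=7.500: state=(1.113, -0.853)
t=8.000: state=(0.544, -1.550)
t=8.260: state=(0.045, -2.364)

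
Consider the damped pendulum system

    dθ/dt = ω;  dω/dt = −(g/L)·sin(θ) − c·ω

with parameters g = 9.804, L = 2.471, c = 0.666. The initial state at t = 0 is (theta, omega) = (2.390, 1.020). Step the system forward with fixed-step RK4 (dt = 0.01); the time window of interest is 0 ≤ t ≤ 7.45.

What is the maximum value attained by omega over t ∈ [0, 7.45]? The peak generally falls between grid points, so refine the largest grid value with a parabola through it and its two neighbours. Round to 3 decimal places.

t=0.000: state=(2.390, 1.020)
step 1 (dt=0.01): k1=(1.020, -3.388), k2=(1.003, -3.362), k3=(1.003, -3.363), k4=(0.986, -3.337); state += dt/6·(k1+2k2+2k3+k4)
t=0.010: state=(2.400, 0.986)
t=0.020: state=(2.410, 0.953)
t=0.030: state=(2.419, 0.921)
continuing one RK4 step at a time; state shown every 25 steps (Δt=0.25):
t=0.250: state=(2.551, 0.308)
t=0.500: state=(2.558, -0.237)
t=0.750: state=(2.436, -0.743)
t=1.000: state=(2.182, -1.298)
t=1.250: state=(1.780, -1.928)
t=1.500: state=(1.220, -2.532)
t=1.750: state=(0.539, -2.832)
t=2.000: state=(-0.147, -2.559)
t=2.250: state=(-0.697, -1.777)
t=2.500: state=(-1.020, -0.801)
t=2.750: state=(-1.102, 0.128)
t=3.000: state=(-0.969, 0.900)
t=3.250: state=(-0.672, 1.432)
t=3.500: state=(-0.281, 1.628)
t=3.750: state=(0.111, 1.447)
t=4.000: state=(0.418, 0.975)
t=4.250: state=(0.587, 0.374)
t=4.500: state=(0.607, -0.206)
t=4.750: state=(0.495, -0.659)
t=5.000: state=(0.294, -0.911)
t=5.250: state=(0.059, -0.929)
t=5.500: state=(-0.153, -0.737)
t=5.750: state=(-0.298, -0.413)
t=6.000: state=(-0.356, -0.049)
t=6.250: state=(-0.326, 0.270)
t=6.500: state=(-0.230, 0.482)
t=6.750: state=(-0.097, 0.556)
t=7.000: state=(0.037, 0.495)
t=7.250: state=(0.142, 0.333)
t=7.450: state=(0.192, 0.166)
largest grid value and its neighbours: omega(3.490)=1.62746, omega(3.500)=1.62795, omega(3.510)=1.62781
parabola through these three points peaks at t≈3.503 with omega≈1.62797

max omega = 1.628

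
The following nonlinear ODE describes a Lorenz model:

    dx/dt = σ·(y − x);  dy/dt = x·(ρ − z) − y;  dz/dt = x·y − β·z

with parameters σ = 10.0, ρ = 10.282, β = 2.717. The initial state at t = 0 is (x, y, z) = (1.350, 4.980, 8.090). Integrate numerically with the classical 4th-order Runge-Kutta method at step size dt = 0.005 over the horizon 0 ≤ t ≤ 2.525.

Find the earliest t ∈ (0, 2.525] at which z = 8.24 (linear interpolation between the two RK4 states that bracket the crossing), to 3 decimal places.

t = 0.254

t=0.000: state=(1.350, 4.980, 8.090)
step 1 (dt=0.005): k1=(36.300, -2.021, -15.258), k2=(35.342, -1.762, -14.709), k3=(35.372, -1.770, -14.724), k4=(34.443, -1.512, -14.190); state += dt/6·(k1+2k2+2k3+k4)
t=0.005: state=(1.527, 4.971, 8.016)
t=0.010: state=(1.695, 4.965, 7.948)
t=0.015: state=(1.854, 4.961, 7.885)
continuing one RK4 step at a time; state shown every 20 steps (Δt=0.1):
t=0.100: state=(3.690, 5.208, 7.379)
t=0.200: state=(4.885, 5.860, 7.743)
t=0.250: state=(5.334, 6.153, 8.200)
next step: t=0.255: state=(5.374, 6.177, 8.254) — z has crossed 8.24
linear interpolation between t=0.250 (8.20029) and t=0.255 (8.25357) → t≈0.254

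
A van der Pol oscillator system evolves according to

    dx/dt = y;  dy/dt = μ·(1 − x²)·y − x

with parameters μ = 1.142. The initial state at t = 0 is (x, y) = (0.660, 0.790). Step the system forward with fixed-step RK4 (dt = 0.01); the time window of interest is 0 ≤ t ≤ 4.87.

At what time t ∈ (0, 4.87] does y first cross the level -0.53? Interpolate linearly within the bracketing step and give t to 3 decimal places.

t=0.000: state=(0.660, 0.790)
step 1 (dt=0.01): k1=(0.790, -0.151), k2=(0.789, -0.160), k3=(0.789, -0.160), k4=(0.788, -0.169); state += dt/6·(k1+2k2+2k3+k4)
t=0.010: state=(0.668, 0.788)
t=0.020: state=(0.676, 0.787)
t=0.030: state=(0.684, 0.785)
continuing one RK4 step at a time; state shown every 20 steps (Δt=0.2):
t=0.200: state=(0.812, 0.722)
t=0.400: state=(0.944, 0.580)
t=0.600: state=(1.041, 0.382)
t=0.800: state=(1.095, 0.159)
t=1.000: state=(1.105, -0.064)
t=1.200: state=(1.070, -0.275)
t=1.400: state=(0.995, -0.476)
t=1.450: state=(0.970, -0.526)
next step: t=1.460: state=(0.965, -0.536) — y has crossed -0.53
linear interpolation between t=1.450 (-0.52626) and t=1.460 (-0.53633) → t≈1.454

t = 1.454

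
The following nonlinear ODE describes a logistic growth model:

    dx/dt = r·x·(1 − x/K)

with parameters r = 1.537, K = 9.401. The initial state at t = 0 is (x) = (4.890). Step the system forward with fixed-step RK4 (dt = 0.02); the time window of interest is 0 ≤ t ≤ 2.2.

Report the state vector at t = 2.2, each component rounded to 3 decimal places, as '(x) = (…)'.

(x) = (9.115)

t=0.000: state=(4.890)
step 1 (dt=0.02): k1=(3.606), k2=(3.604), k3=(3.604), k4=(3.601); state += dt/6·(k1+2k2+2k3+k4)
t=0.020: state=(4.962)
t=0.040: state=(5.034)
t=0.060: state=(5.106)
continuing one RK4 step at a time; state shown every 5 steps (Δt=0.1):
t=0.100: state=(5.249)
t=0.200: state=(5.601)
t=0.300: state=(5.944)
t=0.400: state=(6.272)
t=0.500: state=(6.584)
t=0.600: state=(6.878)
t=0.700: state=(7.151)
t=0.800: state=(7.404)
t=0.900: state=(7.635)
t=1.000: state=(7.845)
t=1.100: state=(8.034)
t=1.200: state=(8.204)
t=1.300: state=(8.356)
t=1.400: state=(8.490)
t=1.500: state=(8.609)
t=1.600: state=(8.714)
t=1.700: state=(8.805)
t=1.800: state=(8.886)
t=1.900: state=(8.956)
t=2.000: state=(9.016)
t=2.100: state=(9.069)
t=2.200: state=(9.115)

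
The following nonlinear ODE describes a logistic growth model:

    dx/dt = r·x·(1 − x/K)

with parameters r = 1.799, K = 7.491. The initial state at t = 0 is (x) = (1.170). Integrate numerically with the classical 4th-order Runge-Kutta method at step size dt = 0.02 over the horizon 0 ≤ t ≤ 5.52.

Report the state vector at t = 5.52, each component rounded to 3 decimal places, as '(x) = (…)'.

(x) = (7.489)

t=0.000: state=(1.170)
step 1 (dt=0.02): k1=(1.776), k2=(1.798), k3=(1.798), k4=(1.820); state += dt/6·(k1+2k2+2k3+k4)
t=0.020: state=(1.206)
t=0.040: state=(1.243)
t=0.060: state=(1.281)
continuing one RK4 step at a time; state shown every 10 steps (Δt=0.2):
t=0.200: state=(1.570)
t=0.400: state=(2.063)
t=0.600: state=(2.642)
t=0.800: state=(3.284)
t=1.000: state=(3.955)
t=1.200: state=(4.613)
t=1.400: state=(5.219)
t=1.600: state=(5.746)
t=1.800: state=(6.181)
t=2.000: state=(6.526)
t=2.200: state=(6.790)
t=2.400: state=(6.988)
t=2.600: state=(7.133)
t=2.800: state=(7.237)
t=3.000: state=(7.312)
t=3.200: state=(7.365)
t=3.400: state=(7.403)
t=3.600: state=(7.429)
t=3.800: state=(7.448)
t=4.000: state=(7.461)
t=4.200: state=(7.470)
t=4.400: state=(7.476)
t=4.600: state=(7.481)
t=4.800: state=(7.484)
t=5.000: state=(7.486)
t=5.200: state=(7.487)
t=5.400: state=(7.489)
t=5.520: state=(7.489)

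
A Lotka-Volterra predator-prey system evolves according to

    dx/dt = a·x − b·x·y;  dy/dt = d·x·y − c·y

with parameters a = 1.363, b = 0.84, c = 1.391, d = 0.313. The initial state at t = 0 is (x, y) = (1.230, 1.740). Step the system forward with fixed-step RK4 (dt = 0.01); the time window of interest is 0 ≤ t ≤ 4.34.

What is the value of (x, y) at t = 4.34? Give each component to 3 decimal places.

t=0.000: state=(1.230, 1.740)
step 1 (dt=0.01): k1=(-0.121, -1.750), k2=(-0.112, -1.742), k3=(-0.112, -1.742), k4=(-0.103, -1.734); state += dt/6·(k1+2k2+2k3+k4)
t=0.010: state=(1.229, 1.723)
t=0.020: state=(1.228, 1.705)
t=0.030: state=(1.227, 1.688)
continuing one RK4 step at a time; state shown every 20 steps (Δt=0.2):
t=0.200: state=(1.240, 1.423)
t=0.400: state=(1.311, 1.166)
t=0.600: state=(1.441, 0.962)
t=0.800: state=(1.633, 0.802)
t=1.000: state=(1.894, 0.678)
t=1.200: state=(2.239, 0.584)
t=1.400: state=(2.682, 0.515)
t=1.600: state=(3.244, 0.469)
t=1.800: state=(3.947, 0.445)
t=2.000: state=(4.813, 0.443)
t=2.200: state=(5.858, 0.467)
t=2.400: state=(7.080, 0.530)
t=2.600: state=(8.429, 0.652)
t=2.800: state=(9.756, 0.873)
t=3.000: state=(10.744, 1.259)
t=3.200: state=(10.874, 1.887)
t=3.400: state=(9.703, 2.740)
t=3.600: state=(7.481, 3.563)
t=3.800: state=(5.168, 4.001)
t=4.000: state=(3.459, 3.953)
t=4.200: state=(2.405, 3.586)
t=4.340: state=(1.947, 3.244)

(x, y) = (1.947, 3.244)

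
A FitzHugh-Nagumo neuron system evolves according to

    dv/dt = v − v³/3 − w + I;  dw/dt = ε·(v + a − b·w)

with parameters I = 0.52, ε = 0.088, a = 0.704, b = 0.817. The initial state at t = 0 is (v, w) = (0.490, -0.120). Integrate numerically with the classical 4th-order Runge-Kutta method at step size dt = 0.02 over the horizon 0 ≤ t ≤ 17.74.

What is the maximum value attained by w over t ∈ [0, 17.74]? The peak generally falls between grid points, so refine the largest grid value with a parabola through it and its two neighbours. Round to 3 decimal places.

t=0.000: state=(0.490, -0.120)
step 1 (dt=0.02): k1=(1.091, 0.114), k2=(1.098, 0.115), k3=(1.098, 0.115), k4=(1.105, 0.115); state += dt/6·(k1+2k2+2k3+k4)
t=0.020: state=(0.512, -0.118)
t=0.040: state=(0.534, -0.115)
t=0.060: state=(0.557, -0.113)
continuing one RK4 step at a time; state shown every 50 steps (Δt=1):
t=1.000: state=(1.599, 0.040)
t=2.000: state=(1.854, 0.249)
t=3.000: state=(1.802, 0.447)
t=4.000: state=(1.721, 0.625)
t=5.000: state=(1.636, 0.784)
t=6.000: state=(1.547, 0.925)
t=7.000: state=(1.453, 1.048)
t=8.000: state=(1.352, 1.154)
t=9.000: state=(1.240, 1.244)
t=10.000: state=(1.110, 1.317)
t=11.000: state=(0.947, 1.373)
t=12.000: state=(0.712, 1.409)
t=13.000: state=(0.287, 1.415)
t=14.000: state=(-0.718, 1.364)
t=15.000: state=(-1.845, 1.212)
t=16.000: state=(-1.955, 1.023)
t=17.000: state=(-1.901, 0.848)
t=17.740: state=(-1.855, 0.729)
largest grid value and its neighbours: w(12.680)=1.41724, w(12.700)=1.41725, w(12.720)=1.41723
parabola through these three points peaks at t≈12.691 with w≈1.41725

max w = 1.417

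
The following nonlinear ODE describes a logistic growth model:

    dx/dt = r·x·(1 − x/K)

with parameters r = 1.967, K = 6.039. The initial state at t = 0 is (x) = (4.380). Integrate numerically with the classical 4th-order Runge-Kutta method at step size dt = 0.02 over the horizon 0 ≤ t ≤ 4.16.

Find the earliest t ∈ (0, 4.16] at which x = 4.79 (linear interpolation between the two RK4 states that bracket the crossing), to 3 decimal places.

t=0.000: state=(4.380)
step 1 (dt=0.02): k1=(2.367), k2=(2.346), k3=(2.346), k4=(2.324); state += dt/6·(k1+2k2+2k3+k4)
t=0.020: state=(4.427)
t=0.040: state=(4.473)
t=0.060: state=(4.518)
t=0.180: state=(4.771)
next step: t=0.200: state=(4.810) — x has crossed 4.79
linear interpolation between t=0.180 (4.77078) and t=0.200 (4.80974) → t≈0.190

t = 0.190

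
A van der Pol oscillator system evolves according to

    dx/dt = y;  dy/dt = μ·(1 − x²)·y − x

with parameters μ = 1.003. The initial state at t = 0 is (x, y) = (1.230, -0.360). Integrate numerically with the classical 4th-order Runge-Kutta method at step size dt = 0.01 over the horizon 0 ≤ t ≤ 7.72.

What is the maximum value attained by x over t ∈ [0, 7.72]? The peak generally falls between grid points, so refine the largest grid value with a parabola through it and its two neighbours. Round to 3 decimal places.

max x = 2.005

t=0.000: state=(1.230, -0.360)
step 1 (dt=0.01): k1=(-0.360, -1.045), k2=(-0.365, -1.042), k3=(-0.365, -1.042), k4=(-0.370, -1.039); state += dt/6·(k1+2k2+2k3+k4)
t=0.010: state=(1.226, -0.370)
t=0.020: state=(1.223, -0.381)
t=0.030: state=(1.219, -0.391)
continuing one RK4 step at a time; state shown every 25 steps (Δt=0.25):
t=0.250: state=(1.109, -0.609)
t=0.500: state=(0.926, -0.857)
t=0.750: state=(0.676, -1.148)
t=1.000: state=(0.345, -1.520)
t=1.250: state=(-0.091, -1.977)
t=1.500: state=(-0.638, -2.350)
t=1.750: state=(-1.220, -2.180)
t=2.000: state=(-1.667, -1.321)
t=2.250: state=(-1.879, -0.418)
t=2.500: state=(-1.907, 0.132)
t=2.750: state=(-1.835, 0.419)
t=3.000: state=(-1.707, 0.589)
t=3.250: state=(-1.543, 0.725)
t=3.500: state=(-1.344, 0.870)
t=3.750: state=(-1.104, 1.056)
t=4.000: state=(-0.809, 1.320)
t=4.250: state=(-0.434, 1.704)
t=4.500: state=(0.054, 2.216)
t=4.750: state=(0.668, 2.644)
t=5.000: state=(1.317, 2.381)
t=5.250: state=(1.788, 1.314)
t=5.500: state=(1.984, 0.333)
t=5.750: state=(1.993, -0.194)
t=6.000: state=(1.909, -0.448)
t=6.250: state=(1.778, -0.593)
t=6.500: state=(1.615, -0.710)
t=6.750: state=(1.422, -0.837)
t=7.000: state=(1.193, -1.001)
t=7.250: state=(0.916, -1.233)
t=7.500: state=(0.568, -1.573)
t=7.720: state=(0.178, -1.989)
largest grid value and its neighbours: x(5.630)=2.00507, x(5.640)=2.00507, x(5.650)=2.00487
parabola through these three points peaks at t≈5.635 with x≈2.00509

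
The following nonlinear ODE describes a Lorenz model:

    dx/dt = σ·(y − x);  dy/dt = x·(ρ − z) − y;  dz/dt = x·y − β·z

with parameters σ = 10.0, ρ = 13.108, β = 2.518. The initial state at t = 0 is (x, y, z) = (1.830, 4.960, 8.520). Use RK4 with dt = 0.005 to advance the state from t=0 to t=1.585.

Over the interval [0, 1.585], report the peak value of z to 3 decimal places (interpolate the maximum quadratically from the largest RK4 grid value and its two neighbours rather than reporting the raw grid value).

max z = 15.410

t=0.000: state=(1.830, 4.960, 8.520)
step 1 (dt=0.005): k1=(31.300, 3.436, -12.377), k2=(30.603, 3.846, -11.894), k3=(30.631, 3.834, -11.904), k4=(29.960, 4.238, -11.429); state += dt/6·(k1+2k2+2k3+k4)
t=0.005: state=(1.983, 4.979, 8.460)
t=0.010: state=(2.130, 5.002, 8.406)
t=0.015: state=(2.271, 5.029, 8.355)
continuing one RK4 step at a time; state shown every 20 steps (Δt=0.1):
t=0.100: state=(4.114, 5.945, 8.125)
t=0.200: state=(5.847, 7.507, 9.342)
t=0.300: state=(7.281, 8.337, 12.008)
t=0.400: state=(7.659, 7.280, 14.672)
t=0.500: state=(6.633, 5.139, 15.360)
t=0.600: state=(5.088, 3.665, 14.158)
t=0.700: state=(3.988, 3.244, 12.339)
t=0.800: state=(3.589, 3.512, 10.691)
t=0.900: state=(3.786, 4.236, 9.555)
t=1.000: state=(4.455, 5.323, 9.165)
t=1.100: state=(5.465, 6.570, 9.755)
t=1.200: state=(6.519, 7.423, 11.365)
t=1.300: state=(7.068, 7.179, 13.332)
t=1.400: state=(6.702, 5.912, 14.405)
t=1.500: state=(5.703, 4.621, 14.061)
t=1.585: state=(4.866, 4.033, 13.071)
largest grid value and its neighbours: z(0.475)=15.40895, z(0.480)=15.40996, z(0.485)=15.40538
parabola through these three points peaks at t≈0.478 with z≈15.41024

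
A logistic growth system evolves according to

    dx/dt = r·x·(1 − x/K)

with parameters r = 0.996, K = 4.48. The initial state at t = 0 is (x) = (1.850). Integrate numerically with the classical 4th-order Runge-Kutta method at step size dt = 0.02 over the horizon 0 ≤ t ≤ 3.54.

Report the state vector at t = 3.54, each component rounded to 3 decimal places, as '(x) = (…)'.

(x) = (4.300)

t=0.000: state=(1.850)
step 1 (dt=0.02): k1=(1.082), k2=(1.084), k3=(1.084), k4=(1.085); state += dt/6·(k1+2k2+2k3+k4)
t=0.020: state=(1.872)
t=0.040: state=(1.893)
t=0.060: state=(1.915)
continuing one RK4 step at a time; state shown every 10 steps (Δt=0.2):
t=0.200: state=(2.069)
t=0.400: state=(2.292)
t=0.600: state=(2.514)
t=0.800: state=(2.730)
t=1.000: state=(2.938)
t=1.200: state=(3.132)
t=1.400: state=(3.312)
t=1.600: state=(3.476)
t=1.800: state=(3.623)
t=2.000: state=(3.752)
t=2.200: state=(3.866)
t=2.400: state=(3.964)
t=2.600: state=(4.048)
t=2.800: state=(4.120)
t=3.000: state=(4.181)
t=3.200: state=(4.232)
t=3.400: state=(4.274)
t=3.540: state=(4.300)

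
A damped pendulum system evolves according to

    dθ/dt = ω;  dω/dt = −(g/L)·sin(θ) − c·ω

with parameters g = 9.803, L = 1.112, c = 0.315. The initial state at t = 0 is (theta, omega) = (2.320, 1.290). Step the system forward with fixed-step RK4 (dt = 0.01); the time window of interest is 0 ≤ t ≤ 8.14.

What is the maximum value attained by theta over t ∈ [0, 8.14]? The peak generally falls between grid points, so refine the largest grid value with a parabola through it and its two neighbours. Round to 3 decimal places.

t=0.000: state=(2.320, 1.290)
step 1 (dt=0.01): k1=(1.290, -6.861), k2=(1.256, -6.812), k3=(1.256, -6.813), k4=(1.222, -6.764); state += dt/6·(k1+2k2+2k3+k4)
t=0.010: state=(2.333, 1.222)
t=0.020: state=(2.344, 1.155)
t=0.030: state=(2.356, 1.088)
continuing one RK4 step at a time; state shown every 50 steps (Δt=0.5):
t=0.500: state=(2.216, -1.685)
t=1.000: state=(0.483, -4.994)
t=1.500: state=(-1.545, -2.080)
t=2.000: state=(-1.472, 2.260)
t=2.500: state=(0.353, 3.951)
t=3.000: state=(1.411, -0.030)
t=3.500: state=(0.431, -3.418)
t=4.000: state=(-1.019, -1.458)
t=4.500: state=(-0.765, 2.267)
t=5.000: state=(0.590, 2.177)
t=5.500: state=(0.837, -1.223)
t=6.000: state=(-0.241, -2.305)
t=6.500: state=(-0.778, 0.416)
t=7.000: state=(-0.006, 2.100)
t=7.500: state=(0.661, 0.158)
t=8.000: state=(0.164, -1.756)
t=8.140: state=(-0.083, -1.727)
largest grid value and its neighbours: theta(0.200)=2.45154, theta(0.210)=2.45192, theta(0.220)=2.45175
parabola through these three points peaks at t≈0.212 with theta≈2.45193

max theta = 2.452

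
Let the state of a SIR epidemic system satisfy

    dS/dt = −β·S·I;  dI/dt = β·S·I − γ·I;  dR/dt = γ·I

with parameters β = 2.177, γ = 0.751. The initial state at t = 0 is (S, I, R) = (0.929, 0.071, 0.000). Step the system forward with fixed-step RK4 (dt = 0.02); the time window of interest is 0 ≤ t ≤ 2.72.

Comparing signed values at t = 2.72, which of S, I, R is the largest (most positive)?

largest component: R

t=0.000: state=(0.929, 0.071, 0.000)
step 1 (dt=0.02): k1=(-0.144, 0.090, 0.053), k2=(-0.145, 0.091, 0.054), k3=(-0.145, 0.091, 0.054), k4=(-0.147, 0.092, 0.055); state += dt/6·(k1+2k2+2k3+k4)
t=0.020: state=(0.926, 0.073, 0.001)
t=0.040: state=(0.923, 0.075, 0.002)
t=0.060: state=(0.920, 0.077, 0.003)
continuing one RK4 step at a time; state shown every 5 steps (Δt=0.1):
t=0.100: state=(0.914, 0.080, 0.006)
t=0.200: state=(0.897, 0.091, 0.012)
t=0.300: state=(0.878, 0.102, 0.019)
t=0.400: state=(0.858, 0.115, 0.028)
t=0.500: state=(0.835, 0.128, 0.037)
t=0.600: state=(0.811, 0.142, 0.047)
t=0.700: state=(0.785, 0.157, 0.058)
t=0.800: state=(0.758, 0.172, 0.070)
t=0.900: state=(0.729, 0.188, 0.084)
t=1.000: state=(0.698, 0.203, 0.098)
t=1.100: state=(0.667, 0.219, 0.114)
t=1.200: state=(0.635, 0.234, 0.131)
t=1.300: state=(0.602, 0.248, 0.149)
t=1.400: state=(0.570, 0.262, 0.169)
t=1.500: state=(0.538, 0.274, 0.189)
t=1.600: state=(0.506, 0.284, 0.210)
t=1.700: state=(0.475, 0.294, 0.231)
t=1.800: state=(0.445, 0.301, 0.254)
t=1.900: state=(0.417, 0.307, 0.277)
t=2.000: state=(0.390, 0.311, 0.300)
t=2.100: state=(0.364, 0.313, 0.323)
t=2.200: state=(0.340, 0.313, 0.347)
t=2.300: state=(0.318, 0.312, 0.370)
t=2.400: state=(0.297, 0.310, 0.393)
t=2.500: state=(0.278, 0.306, 0.417)
t=2.600: state=(0.260, 0.301, 0.439)
t=2.700: state=(0.244, 0.295, 0.462)
t=2.720: state=(0.241, 0.293, 0.466)
compare at T: S=0.241, I=0.293, R=0.466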